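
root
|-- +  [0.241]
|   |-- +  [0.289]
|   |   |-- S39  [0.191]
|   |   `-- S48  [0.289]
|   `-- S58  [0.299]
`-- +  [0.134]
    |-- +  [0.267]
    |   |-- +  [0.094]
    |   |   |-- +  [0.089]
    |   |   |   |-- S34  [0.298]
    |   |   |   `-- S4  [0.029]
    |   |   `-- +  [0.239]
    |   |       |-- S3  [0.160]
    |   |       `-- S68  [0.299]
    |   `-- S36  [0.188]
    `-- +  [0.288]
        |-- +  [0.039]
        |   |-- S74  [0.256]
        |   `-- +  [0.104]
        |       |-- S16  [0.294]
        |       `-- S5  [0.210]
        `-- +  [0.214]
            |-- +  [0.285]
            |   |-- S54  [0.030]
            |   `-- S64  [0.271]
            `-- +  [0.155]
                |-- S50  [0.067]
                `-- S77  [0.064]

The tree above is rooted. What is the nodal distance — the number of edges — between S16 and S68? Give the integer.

The MRCA of S16 and S68 is the node subtending ((((S34,S4),(S3,S68)),S36),((S74,(S16,S5)),((S54,S64),(S50,S77)))).
From S16 up to that node: 4 branches. From S68 up to the same node: 4 branches. Total: 4 + 4 = 8.

8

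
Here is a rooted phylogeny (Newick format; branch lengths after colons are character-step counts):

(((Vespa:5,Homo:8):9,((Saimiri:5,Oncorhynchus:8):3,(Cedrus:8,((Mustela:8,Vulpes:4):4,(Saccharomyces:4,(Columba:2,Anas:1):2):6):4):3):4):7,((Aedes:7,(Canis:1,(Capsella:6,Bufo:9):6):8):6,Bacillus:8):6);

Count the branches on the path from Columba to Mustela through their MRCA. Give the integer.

5

The MRCA of Columba and Mustela is the node subtending ((Mustela,Vulpes),(Saccharomyces,(Columba,Anas))).
From Columba up to that node: 3 branches. From Mustela up to the same node: 2 branches. Total: 3 + 2 = 5.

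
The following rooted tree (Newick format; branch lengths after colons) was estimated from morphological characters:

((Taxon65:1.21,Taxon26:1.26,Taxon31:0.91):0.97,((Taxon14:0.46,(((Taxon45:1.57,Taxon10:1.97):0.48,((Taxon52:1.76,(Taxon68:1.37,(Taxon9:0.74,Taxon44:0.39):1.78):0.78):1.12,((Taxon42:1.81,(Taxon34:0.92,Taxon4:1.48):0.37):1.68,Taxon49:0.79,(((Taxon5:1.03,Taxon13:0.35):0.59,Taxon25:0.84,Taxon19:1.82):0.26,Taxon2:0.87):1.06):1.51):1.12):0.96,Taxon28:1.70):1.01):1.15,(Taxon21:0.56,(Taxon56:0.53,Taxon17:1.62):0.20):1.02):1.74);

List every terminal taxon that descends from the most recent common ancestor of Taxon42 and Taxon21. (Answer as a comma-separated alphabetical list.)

Taxon10, Taxon13, Taxon14, Taxon17, Taxon19, Taxon2, Taxon21, Taxon25, Taxon28, Taxon34, Taxon4, Taxon42, Taxon44, Taxon45, Taxon49, Taxon5, Taxon52, Taxon56, Taxon68, Taxon9

Tracing Taxon42: it sits inside (Taxon42,(Taxon34,Taxon4)).
Tracing Taxon21: it sits inside (Taxon21,(Taxon56,Taxon17)).
The smallest clade enclosing both is ((Taxon14,(((Taxon45,Taxon10),((Taxon52,(Taxon68,(Taxon9,Taxon44))),((Taxon42,(Taxon34,Taxon4)),Taxon49,(((Taxon5,Taxon13),Taxon25,Taxon19),Taxon2)))),Taxon28)),(Taxon21,(Taxon56,Taxon17))); the answer is its 20 terminal taxa in alphabetical order.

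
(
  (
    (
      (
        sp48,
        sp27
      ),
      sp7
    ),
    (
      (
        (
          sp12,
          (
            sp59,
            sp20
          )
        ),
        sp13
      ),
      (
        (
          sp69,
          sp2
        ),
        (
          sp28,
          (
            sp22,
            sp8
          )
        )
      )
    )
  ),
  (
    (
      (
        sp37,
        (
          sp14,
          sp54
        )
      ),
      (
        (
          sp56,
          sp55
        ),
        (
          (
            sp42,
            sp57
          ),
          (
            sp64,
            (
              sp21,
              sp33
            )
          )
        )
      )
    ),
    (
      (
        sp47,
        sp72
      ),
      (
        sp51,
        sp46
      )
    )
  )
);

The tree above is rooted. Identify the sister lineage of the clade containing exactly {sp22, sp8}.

The clade containing exactly {sp22, sp8} attaches to the tree at the node subtending (sp28,(sp22,sp8)).
The other lineage descending from that same node — the sister group — is the single tip sp28.

sp28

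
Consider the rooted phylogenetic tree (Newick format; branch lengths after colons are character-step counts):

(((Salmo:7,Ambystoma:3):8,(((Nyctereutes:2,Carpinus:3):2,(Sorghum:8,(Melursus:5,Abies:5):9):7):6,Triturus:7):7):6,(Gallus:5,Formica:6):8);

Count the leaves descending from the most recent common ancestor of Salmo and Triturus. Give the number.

8

The MRCA of Salmo and Triturus is the node subtending ((Salmo,Ambystoma),(((Nyctereutes,Carpinus),(Sorghum,(Melursus,Abies))),Triturus)).
That clade contains 8 terminal taxa: Abies, Ambystoma, Carpinus, Melursus, Nyctereutes, Salmo, Sorghum, Triturus.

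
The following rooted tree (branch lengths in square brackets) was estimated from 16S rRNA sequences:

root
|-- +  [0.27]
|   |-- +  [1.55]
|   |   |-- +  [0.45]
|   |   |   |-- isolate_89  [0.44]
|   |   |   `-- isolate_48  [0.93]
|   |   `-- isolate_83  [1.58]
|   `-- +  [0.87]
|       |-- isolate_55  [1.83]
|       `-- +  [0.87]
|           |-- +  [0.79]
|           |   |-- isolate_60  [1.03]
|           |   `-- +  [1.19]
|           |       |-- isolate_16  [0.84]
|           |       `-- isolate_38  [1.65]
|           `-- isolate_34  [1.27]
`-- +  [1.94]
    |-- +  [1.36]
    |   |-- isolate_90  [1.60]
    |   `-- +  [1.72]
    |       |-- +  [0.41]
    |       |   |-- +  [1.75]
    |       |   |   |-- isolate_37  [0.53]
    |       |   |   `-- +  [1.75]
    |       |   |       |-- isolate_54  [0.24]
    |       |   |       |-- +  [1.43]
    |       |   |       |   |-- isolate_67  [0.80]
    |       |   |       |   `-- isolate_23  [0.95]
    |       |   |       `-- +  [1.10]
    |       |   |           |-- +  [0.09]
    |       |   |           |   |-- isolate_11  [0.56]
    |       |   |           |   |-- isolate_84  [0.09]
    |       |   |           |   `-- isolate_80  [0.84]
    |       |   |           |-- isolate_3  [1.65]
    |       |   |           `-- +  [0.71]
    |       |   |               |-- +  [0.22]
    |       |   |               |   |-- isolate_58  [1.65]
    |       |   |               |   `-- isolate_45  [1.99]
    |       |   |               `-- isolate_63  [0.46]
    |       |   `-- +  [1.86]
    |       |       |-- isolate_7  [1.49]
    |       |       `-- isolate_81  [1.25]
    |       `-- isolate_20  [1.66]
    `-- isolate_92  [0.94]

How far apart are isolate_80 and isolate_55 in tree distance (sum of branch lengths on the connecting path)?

The path runs isolate_80 → … → MRCA → … → isolate_55; the MRCA is the root of the tree.
Branch lengths along that path: 0.84 + 0.09 + 1.10 + 1.75 + 1.75 + 0.41 + 1.72 + 1.36 + 1.94 + 0.27 + 0.87 + 1.83 = 13.93.

13.93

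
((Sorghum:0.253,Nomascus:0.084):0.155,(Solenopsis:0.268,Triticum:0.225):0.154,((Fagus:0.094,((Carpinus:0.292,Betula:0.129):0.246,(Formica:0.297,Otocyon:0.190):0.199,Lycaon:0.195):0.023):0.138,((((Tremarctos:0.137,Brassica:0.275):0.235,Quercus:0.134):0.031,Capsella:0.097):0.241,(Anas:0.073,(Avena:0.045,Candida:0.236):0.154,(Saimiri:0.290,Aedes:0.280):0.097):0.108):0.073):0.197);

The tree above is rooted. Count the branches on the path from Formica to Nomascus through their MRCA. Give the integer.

The MRCA of Formica and Nomascus is the root of the tree.
From Formica up to that node: 5 branches. From Nomascus up to the same node: 2 branches. Total: 5 + 2 = 7.

7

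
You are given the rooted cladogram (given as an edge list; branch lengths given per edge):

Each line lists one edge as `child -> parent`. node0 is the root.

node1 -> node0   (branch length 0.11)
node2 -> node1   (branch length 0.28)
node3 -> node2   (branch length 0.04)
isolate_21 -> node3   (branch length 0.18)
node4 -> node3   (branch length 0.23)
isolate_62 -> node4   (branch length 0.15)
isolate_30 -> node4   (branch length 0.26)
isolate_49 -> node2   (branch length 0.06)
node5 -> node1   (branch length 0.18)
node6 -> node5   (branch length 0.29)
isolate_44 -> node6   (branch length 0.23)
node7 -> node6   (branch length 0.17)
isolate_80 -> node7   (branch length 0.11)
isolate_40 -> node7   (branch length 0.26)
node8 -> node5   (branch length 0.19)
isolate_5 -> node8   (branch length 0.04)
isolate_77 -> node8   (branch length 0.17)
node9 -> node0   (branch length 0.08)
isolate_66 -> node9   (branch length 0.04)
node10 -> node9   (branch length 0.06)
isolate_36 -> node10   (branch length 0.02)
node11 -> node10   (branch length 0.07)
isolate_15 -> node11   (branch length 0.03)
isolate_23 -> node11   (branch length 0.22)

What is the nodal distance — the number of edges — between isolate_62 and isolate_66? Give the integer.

7

The MRCA of isolate_62 and isolate_66 is the root of the tree.
From isolate_62 up to that node: 5 branches. From isolate_66 up to the same node: 2 branches. Total: 5 + 2 = 7.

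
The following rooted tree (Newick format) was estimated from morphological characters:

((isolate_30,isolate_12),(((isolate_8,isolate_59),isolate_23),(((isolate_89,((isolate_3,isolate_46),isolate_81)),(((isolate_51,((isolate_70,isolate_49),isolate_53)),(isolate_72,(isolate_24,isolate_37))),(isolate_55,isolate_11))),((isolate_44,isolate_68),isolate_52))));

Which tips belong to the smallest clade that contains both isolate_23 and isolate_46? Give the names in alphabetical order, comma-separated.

isolate_11, isolate_23, isolate_24, isolate_3, isolate_37, isolate_44, isolate_46, isolate_49, isolate_51, isolate_52, isolate_53, isolate_55, isolate_59, isolate_68, isolate_70, isolate_72, isolate_8, isolate_81, isolate_89

Tracing isolate_23: it sits inside ((isolate_8,isolate_59),isolate_23).
Tracing isolate_46: it sits inside (isolate_3,isolate_46).
The smallest clade enclosing both is (((isolate_8,isolate_59),isolate_23),(((isolate_89,((isolate_3,isolate_46),isolate_81)),(((isolate_51,((isolate_70,isolate_49),isolate_53)),(isolate_72,(isolate_24,isolate_37))),(isolate_55,isolate_11))),((isolate_44,isolate_68),isolate_52))); the answer is its 19 terminal taxa in alphabetical order.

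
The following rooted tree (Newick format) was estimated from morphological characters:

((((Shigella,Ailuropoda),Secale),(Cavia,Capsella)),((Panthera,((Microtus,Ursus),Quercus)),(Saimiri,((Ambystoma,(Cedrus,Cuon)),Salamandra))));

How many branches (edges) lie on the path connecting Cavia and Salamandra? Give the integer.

7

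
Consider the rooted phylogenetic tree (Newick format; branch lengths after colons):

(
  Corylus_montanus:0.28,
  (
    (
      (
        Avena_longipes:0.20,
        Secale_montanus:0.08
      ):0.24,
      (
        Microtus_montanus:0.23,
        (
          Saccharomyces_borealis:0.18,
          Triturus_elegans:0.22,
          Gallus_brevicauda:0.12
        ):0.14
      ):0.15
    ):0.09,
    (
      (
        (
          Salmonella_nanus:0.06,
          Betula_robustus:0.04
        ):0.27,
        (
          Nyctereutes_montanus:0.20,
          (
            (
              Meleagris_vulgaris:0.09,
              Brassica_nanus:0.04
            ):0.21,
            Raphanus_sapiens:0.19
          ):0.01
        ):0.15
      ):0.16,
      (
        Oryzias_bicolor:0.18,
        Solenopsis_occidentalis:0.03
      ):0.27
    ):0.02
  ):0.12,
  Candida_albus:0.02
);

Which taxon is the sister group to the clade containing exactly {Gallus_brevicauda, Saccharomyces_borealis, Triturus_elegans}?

The clade containing exactly {Gallus_brevicauda, Saccharomyces_borealis, Triturus_elegans} attaches to the tree at the node subtending (Microtus_montanus,(Saccharomyces_borealis,Triturus_elegans,Gallus_brevicauda)).
The other lineage descending from that same node — the sister group — is the single tip Microtus_montanus.

Microtus_montanus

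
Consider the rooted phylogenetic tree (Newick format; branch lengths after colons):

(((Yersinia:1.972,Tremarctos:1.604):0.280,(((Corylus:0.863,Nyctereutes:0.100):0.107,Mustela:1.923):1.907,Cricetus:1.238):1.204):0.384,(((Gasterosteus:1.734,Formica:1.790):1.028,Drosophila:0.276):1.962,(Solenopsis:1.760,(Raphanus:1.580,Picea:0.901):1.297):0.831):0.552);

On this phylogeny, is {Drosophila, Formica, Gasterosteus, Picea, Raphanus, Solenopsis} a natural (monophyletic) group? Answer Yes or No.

Yes

The most recent common ancestor of these taxa subtends (((Gasterosteus,Formica),Drosophila),(Solenopsis,(Raphanus,Picea))).
That clade has exactly 6 tips — every listed taxon and nothing else — so the group is monophyletic.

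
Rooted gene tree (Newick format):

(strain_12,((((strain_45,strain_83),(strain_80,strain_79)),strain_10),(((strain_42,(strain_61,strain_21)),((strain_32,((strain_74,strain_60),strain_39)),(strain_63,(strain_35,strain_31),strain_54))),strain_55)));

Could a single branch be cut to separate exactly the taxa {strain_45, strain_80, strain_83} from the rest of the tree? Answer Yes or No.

No

The MRCA of the listed taxa subtends ((strain_45,strain_83),(strain_80,strain_79)).
That clade also contains strain_79, which is not in the proposed group, so the group is not monophyletic.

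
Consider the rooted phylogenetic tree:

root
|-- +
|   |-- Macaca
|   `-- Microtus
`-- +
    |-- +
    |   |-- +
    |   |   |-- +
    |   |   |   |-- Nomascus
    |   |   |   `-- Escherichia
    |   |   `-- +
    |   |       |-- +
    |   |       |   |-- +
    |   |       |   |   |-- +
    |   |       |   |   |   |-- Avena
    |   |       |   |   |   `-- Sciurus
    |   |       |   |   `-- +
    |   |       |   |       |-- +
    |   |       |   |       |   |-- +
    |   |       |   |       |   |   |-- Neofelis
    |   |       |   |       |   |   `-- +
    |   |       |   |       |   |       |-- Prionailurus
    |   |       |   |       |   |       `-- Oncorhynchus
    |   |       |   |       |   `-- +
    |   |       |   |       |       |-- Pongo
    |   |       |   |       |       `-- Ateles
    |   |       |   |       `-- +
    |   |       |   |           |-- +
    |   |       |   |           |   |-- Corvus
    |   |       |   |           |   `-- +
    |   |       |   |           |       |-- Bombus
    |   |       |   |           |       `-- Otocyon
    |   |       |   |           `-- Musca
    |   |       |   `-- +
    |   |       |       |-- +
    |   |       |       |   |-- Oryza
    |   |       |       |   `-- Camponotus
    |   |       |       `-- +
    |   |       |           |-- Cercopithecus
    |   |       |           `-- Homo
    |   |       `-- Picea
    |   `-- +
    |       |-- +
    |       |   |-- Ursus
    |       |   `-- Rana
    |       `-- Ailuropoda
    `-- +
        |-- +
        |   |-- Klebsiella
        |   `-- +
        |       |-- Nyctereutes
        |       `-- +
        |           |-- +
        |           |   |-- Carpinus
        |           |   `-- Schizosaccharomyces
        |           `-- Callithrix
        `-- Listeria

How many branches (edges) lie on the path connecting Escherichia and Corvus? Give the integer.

9

The MRCA of Escherichia and Corvus is the node subtending ((Nomascus,Escherichia),((((Avena,Sciurus),(((Neofelis,(Prionailurus,Oncorhynchus)),(Pongo,Ateles)),((Corvus,(Bombus,Otocyon)),Musca))),((Oryza,Camponotus),(Cercopithecus,Homo))),Picea)).
From Escherichia up to that node: 2 branches. From Corvus up to the same node: 7 branches. Total: 2 + 7 = 9.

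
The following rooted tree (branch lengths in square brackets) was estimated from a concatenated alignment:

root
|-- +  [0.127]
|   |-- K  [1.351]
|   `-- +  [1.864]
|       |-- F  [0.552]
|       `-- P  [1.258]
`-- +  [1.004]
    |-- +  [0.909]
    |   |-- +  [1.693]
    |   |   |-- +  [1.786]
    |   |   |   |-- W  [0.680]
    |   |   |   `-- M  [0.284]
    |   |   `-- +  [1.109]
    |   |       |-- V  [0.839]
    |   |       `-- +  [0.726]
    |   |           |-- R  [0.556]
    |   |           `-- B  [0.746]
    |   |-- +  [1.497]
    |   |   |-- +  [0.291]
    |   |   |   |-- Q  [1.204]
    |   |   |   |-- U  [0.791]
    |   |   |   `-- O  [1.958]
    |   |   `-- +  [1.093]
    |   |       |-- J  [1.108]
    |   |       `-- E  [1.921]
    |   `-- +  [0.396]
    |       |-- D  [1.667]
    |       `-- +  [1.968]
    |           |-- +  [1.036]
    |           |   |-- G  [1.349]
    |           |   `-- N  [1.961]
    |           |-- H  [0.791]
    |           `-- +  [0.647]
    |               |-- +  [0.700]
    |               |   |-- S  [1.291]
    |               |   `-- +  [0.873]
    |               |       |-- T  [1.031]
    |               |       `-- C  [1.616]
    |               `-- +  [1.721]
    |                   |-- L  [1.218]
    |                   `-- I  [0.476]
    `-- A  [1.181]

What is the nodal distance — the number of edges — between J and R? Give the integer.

7

The MRCA of J and R is the node subtending (((W,M),(V,(R,B))),((Q,U,O),(J,E)),(D,((G,N),H,((S,(T,C)),(L,I))))).
From J up to that node: 3 branches. From R up to the same node: 4 branches. Total: 3 + 4 = 7.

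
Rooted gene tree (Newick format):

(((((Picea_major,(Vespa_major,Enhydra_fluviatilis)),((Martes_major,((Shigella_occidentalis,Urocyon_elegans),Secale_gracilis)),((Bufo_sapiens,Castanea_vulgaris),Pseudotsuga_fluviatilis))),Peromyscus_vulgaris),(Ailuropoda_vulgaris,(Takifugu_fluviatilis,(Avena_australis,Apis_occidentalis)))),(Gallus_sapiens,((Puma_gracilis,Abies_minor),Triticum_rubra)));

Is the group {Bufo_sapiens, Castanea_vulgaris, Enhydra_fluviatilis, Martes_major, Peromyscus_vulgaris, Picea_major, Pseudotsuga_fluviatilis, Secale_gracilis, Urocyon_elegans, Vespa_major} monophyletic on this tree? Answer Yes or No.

No

The MRCA of the listed taxa subtends (((Picea_major,(Vespa_major,Enhydra_fluviatilis)),((Martes_major,((Shigella_occidentalis,Urocyon_elegans),Secale_gracilis)),((Bufo_sapiens,Castanea_vulgaris),Pseudotsuga_fluviatilis))),Peromyscus_vulgaris).
That clade also contains Shigella_occidentalis, which is not in the proposed group, so the group is not monophyletic.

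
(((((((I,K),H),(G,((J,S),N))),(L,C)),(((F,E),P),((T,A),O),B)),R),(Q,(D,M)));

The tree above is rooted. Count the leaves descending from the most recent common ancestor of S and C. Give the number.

The MRCA of S and C is the node subtending ((((I,K),H),(G,((J,S),N))),(L,C)).
That clade contains 9 terminal taxa: C, G, H, I, J, K, L, N, S.

9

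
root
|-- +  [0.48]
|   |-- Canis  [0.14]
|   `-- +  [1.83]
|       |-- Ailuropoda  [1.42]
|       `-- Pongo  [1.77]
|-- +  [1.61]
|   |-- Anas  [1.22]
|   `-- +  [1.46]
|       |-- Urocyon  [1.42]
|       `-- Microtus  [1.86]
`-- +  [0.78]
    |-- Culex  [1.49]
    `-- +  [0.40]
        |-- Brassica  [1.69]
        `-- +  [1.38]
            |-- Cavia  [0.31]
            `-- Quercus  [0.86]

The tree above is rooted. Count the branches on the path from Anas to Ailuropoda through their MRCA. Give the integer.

The MRCA of Anas and Ailuropoda is the root of the tree.
From Anas up to that node: 2 branches. From Ailuropoda up to the same node: 3 branches. Total: 2 + 3 = 5.

5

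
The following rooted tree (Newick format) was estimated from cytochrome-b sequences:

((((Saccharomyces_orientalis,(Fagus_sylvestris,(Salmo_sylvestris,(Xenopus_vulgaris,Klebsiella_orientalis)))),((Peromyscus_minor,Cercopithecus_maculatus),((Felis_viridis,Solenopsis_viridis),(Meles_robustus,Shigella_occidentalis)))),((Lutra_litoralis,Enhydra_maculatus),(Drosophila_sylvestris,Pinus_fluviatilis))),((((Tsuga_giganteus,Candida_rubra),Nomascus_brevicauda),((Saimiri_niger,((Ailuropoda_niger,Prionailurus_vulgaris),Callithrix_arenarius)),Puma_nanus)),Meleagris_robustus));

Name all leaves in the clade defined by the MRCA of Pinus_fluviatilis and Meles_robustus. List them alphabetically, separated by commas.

Cercopithecus_maculatus, Drosophila_sylvestris, Enhydra_maculatus, Fagus_sylvestris, Felis_viridis, Klebsiella_orientalis, Lutra_litoralis, Meles_robustus, Peromyscus_minor, Pinus_fluviatilis, Saccharomyces_orientalis, Salmo_sylvestris, Shigella_occidentalis, Solenopsis_viridis, Xenopus_vulgaris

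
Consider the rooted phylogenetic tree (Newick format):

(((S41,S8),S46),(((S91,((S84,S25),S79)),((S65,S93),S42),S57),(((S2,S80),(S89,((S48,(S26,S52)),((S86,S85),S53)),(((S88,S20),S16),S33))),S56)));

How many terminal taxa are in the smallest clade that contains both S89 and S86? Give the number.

11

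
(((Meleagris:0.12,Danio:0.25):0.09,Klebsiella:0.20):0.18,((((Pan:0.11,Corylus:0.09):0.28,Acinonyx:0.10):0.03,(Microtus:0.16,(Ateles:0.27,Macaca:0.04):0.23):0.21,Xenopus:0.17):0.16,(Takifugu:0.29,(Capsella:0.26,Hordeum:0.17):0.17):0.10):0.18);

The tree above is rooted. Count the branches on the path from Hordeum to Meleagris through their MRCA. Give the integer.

The MRCA of Hordeum and Meleagris is the root of the tree.
From Hordeum up to that node: 4 branches. From Meleagris up to the same node: 3 branches. Total: 4 + 3 = 7.

7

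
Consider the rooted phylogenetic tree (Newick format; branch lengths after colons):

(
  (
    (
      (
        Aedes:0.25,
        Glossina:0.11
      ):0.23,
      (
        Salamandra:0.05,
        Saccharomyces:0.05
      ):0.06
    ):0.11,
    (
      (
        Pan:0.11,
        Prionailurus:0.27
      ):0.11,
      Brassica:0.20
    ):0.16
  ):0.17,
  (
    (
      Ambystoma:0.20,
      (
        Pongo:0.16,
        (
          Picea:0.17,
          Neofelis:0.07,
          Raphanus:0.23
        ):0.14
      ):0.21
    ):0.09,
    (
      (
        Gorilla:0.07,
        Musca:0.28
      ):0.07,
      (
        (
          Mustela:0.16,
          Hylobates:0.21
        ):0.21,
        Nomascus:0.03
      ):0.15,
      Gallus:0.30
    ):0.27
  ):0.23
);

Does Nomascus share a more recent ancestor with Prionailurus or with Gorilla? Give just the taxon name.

Gorilla

The MRCA of Nomascus and Gorilla subtends ((Gorilla,Musca),((Mustela,Hylobates),Nomascus),Gallus) (6 taxa).
The MRCA of Nomascus and Prionailurus is the root, subtending the entire tree (18 taxa).
The first is nested inside the second, so Nomascus shares a more recent common ancestor with Gorilla.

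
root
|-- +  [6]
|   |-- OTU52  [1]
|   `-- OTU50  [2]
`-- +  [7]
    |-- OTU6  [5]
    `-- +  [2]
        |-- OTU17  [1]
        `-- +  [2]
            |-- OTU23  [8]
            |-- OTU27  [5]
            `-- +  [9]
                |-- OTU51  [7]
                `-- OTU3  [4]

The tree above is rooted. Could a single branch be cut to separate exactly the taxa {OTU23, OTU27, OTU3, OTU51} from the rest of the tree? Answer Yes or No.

The most recent common ancestor of these taxa subtends (OTU23,OTU27,(OTU51,OTU3)).
That clade has exactly 4 tips — every listed taxon and nothing else — so the group is monophyletic.

Yes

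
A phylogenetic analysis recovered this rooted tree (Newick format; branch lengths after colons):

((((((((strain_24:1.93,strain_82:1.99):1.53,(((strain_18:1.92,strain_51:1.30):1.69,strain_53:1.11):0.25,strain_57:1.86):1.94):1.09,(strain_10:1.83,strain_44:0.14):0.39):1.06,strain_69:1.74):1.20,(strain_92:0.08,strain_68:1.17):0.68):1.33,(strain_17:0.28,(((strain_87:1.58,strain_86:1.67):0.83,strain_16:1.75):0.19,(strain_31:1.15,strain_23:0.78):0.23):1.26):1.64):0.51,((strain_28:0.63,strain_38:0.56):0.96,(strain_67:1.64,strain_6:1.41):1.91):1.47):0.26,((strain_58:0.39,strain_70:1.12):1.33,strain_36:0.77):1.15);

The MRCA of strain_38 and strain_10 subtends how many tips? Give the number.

The MRCA of strain_38 and strain_10 is the node subtending (((((((strain_24,strain_82),(((strain_18,strain_51),strain_53),strain_57)),(strain_10,strain_44)),strain_69),(strain_92,strain_68)),(strain_17,(((strain_87,strain_86),strain_16),(strain_31,strain_23)))),((strain_28,strain_38),(strain_67,strain_6))).
That clade contains 21 terminal taxa: strain_10, strain_16, strain_17, strain_18, strain_23, strain_24, strain_28, strain_31, strain_38, strain_44, strain_51, strain_53, strain_57, strain_6, strain_67, strain_68, strain_69, strain_82, strain_86, strain_87, strain_92.

21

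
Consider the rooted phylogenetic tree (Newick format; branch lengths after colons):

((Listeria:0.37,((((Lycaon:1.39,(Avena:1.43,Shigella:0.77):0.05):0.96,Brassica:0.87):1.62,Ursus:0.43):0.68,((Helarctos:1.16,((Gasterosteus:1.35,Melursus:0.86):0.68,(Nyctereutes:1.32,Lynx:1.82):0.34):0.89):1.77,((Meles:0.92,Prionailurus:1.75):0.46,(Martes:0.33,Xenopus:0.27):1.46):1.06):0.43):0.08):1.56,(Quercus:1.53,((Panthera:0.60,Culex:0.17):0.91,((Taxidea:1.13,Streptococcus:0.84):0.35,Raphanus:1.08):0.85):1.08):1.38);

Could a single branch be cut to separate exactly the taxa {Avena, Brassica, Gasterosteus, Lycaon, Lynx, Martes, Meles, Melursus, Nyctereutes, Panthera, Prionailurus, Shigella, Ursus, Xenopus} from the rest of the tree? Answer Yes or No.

No

The MRCA of the listed taxa is the root, so the smallest clade containing them is the whole tree.
That clade also contains Culex, Helarctos, Listeria, Quercus, Raphanus, Streptococcus, Taxidea, which are not in the proposed group, so the group is not monophyletic.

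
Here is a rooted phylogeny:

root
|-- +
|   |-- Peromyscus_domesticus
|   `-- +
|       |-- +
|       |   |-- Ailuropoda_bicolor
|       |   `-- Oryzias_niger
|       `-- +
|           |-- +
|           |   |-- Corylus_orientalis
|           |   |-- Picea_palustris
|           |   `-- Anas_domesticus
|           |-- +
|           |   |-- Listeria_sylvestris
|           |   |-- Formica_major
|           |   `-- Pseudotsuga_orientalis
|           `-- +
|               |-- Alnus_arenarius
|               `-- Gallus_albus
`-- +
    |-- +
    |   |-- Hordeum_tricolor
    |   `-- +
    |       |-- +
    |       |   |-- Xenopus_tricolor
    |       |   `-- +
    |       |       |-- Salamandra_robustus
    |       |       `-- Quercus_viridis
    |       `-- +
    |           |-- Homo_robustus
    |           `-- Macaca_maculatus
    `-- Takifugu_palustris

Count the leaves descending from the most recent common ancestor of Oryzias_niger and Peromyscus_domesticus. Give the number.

11

The MRCA of Oryzias_niger and Peromyscus_domesticus is the node subtending (Peromyscus_domesticus,((Ailuropoda_bicolor,Oryzias_niger),((Corylus_orientalis,Picea_palustris,Anas_domesticus),(Listeria_sylvestris,Formica_major,Pseudotsuga_orientalis),(Alnus_arenarius,Gallus_albus)))).
That clade contains 11 terminal taxa: Ailuropoda_bicolor, Alnus_arenarius, Anas_domesticus, Corylus_orientalis, Formica_major, Gallus_albus, Listeria_sylvestris, Oryzias_niger, Peromyscus_domesticus, Picea_palustris, Pseudotsuga_orientalis.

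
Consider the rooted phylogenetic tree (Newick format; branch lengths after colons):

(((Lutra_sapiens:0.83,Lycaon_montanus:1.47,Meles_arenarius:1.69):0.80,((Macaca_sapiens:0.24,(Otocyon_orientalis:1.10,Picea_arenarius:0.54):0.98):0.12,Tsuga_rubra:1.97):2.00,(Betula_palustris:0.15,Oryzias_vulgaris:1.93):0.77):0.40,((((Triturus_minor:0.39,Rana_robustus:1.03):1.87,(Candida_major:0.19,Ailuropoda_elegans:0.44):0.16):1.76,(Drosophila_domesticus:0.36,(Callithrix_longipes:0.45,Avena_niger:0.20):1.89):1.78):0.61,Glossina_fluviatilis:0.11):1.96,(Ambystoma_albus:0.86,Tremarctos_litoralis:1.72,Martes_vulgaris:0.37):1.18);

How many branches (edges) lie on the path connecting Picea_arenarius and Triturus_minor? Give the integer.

10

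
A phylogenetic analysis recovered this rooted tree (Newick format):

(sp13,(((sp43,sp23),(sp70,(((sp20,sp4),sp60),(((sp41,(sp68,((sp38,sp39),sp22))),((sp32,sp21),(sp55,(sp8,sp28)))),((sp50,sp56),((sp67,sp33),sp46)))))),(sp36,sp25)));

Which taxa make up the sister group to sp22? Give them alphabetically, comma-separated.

sp38, sp39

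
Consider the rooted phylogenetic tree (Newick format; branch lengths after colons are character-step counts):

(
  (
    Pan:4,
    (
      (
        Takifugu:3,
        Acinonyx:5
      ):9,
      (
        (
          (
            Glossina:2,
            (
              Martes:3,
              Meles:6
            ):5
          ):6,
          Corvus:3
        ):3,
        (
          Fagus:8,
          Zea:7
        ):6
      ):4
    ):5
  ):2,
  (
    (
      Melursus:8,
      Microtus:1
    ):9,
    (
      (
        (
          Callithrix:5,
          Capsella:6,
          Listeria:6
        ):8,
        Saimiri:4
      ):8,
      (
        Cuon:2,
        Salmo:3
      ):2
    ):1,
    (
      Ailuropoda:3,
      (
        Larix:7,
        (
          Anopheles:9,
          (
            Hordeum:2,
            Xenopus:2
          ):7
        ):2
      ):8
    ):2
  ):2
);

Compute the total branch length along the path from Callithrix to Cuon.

25

The path runs Callithrix → … → MRCA → … → Cuon; the MRCA is the node subtending (((Callithrix,Capsella,Listeria),Saimiri),(Cuon,Salmo)).
Branch lengths along that path: 5 + 8 + 8 + 2 + 2 = 25.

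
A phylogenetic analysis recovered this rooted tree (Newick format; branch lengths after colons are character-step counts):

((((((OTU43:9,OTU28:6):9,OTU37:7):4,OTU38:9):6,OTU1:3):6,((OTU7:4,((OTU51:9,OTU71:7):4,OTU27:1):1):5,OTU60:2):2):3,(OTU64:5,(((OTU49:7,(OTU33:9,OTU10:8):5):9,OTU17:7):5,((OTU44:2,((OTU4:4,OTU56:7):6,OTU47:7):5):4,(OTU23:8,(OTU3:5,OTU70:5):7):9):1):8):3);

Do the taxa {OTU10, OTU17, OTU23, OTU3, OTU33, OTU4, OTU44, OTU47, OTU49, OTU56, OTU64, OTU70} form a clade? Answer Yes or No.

The most recent common ancestor of these taxa subtends (OTU64,(((OTU49,(OTU33,OTU10)),OTU17),((OTU44,((OTU4,OTU56),OTU47)),(OTU23,(OTU3,OTU70))))).
That clade has exactly 12 tips — every listed taxon and nothing else — so the group is monophyletic.

Yes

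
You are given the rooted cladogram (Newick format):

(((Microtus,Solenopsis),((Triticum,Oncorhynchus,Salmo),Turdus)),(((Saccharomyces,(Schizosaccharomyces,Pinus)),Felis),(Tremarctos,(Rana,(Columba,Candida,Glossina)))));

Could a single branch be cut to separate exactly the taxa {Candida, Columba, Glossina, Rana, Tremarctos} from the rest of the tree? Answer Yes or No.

The most recent common ancestor of these taxa subtends (Tremarctos,(Rana,(Columba,Candida,Glossina))).
That clade has exactly 5 tips — every listed taxon and nothing else — so the group is monophyletic.

Yes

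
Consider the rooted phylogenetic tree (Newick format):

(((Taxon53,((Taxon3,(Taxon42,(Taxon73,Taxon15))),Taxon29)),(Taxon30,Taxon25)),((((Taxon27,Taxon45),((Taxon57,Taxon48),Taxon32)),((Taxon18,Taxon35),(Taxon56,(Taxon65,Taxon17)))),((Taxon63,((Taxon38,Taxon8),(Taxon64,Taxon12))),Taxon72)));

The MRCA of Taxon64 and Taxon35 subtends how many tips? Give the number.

16

The MRCA of Taxon64 and Taxon35 is the node subtending ((((Taxon27,Taxon45),((Taxon57,Taxon48),Taxon32)),((Taxon18,Taxon35),(Taxon56,(Taxon65,Taxon17)))),((Taxon63,((Taxon38,Taxon8),(Taxon64,Taxon12))),Taxon72)).
That clade contains 16 terminal taxa: Taxon12, Taxon17, Taxon18, Taxon27, Taxon32, Taxon35, Taxon38, Taxon45, Taxon48, Taxon56, Taxon57, Taxon63, Taxon64, Taxon65, Taxon72, Taxon8.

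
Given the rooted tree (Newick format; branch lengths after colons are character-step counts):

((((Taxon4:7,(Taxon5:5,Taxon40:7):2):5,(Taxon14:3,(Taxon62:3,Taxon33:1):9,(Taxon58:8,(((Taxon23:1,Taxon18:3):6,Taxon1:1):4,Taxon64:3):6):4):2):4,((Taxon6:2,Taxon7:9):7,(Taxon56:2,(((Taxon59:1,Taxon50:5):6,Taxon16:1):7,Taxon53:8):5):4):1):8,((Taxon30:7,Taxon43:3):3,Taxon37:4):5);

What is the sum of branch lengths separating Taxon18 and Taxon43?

48

The path runs Taxon18 → … → MRCA → … → Taxon43; the MRCA is the root of the tree.
Branch lengths along that path: 3 + 6 + 4 + 6 + 4 + 2 + 4 + 8 + 5 + 3 + 3 = 48.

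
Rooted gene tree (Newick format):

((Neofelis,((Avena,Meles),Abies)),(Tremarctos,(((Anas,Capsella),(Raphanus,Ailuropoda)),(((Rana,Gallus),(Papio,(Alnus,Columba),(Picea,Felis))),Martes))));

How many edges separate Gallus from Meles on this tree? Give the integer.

The MRCA of Gallus and Meles is the root of the tree.
From Gallus up to that node: 6 branches. From Meles up to the same node: 4 branches. Total: 6 + 4 = 10.

10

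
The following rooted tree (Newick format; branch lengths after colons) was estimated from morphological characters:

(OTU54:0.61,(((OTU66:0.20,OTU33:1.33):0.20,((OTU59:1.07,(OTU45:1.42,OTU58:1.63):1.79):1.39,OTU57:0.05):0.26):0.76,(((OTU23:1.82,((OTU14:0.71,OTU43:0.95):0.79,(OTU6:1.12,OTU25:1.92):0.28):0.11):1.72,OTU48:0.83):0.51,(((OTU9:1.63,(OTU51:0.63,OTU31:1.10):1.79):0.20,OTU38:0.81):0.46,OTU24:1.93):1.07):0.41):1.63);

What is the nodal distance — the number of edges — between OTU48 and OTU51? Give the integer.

The MRCA of OTU48 and OTU51 is the node subtending (((OTU23,((OTU14,OTU43),(OTU6,OTU25))),OTU48),(((OTU9,(OTU51,OTU31)),OTU38),OTU24)).
From OTU48 up to that node: 2 branches. From OTU51 up to the same node: 5 branches. Total: 2 + 5 = 7.

7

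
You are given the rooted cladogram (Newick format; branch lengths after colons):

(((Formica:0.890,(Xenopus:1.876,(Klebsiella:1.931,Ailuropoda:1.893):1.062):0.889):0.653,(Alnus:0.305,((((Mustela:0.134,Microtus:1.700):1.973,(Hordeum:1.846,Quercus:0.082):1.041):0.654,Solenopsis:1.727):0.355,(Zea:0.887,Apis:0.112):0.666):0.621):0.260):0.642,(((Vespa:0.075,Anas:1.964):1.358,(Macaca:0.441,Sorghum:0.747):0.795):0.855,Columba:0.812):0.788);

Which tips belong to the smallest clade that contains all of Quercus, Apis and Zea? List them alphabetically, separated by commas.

Tracing Quercus: it sits inside (Hordeum,Quercus).
Tracing Apis: it sits inside (Zea,Apis).
Tracing Zea: it sits inside (Zea,Apis).
The smallest clade enclosing all 3 is ((((Mustela,Microtus),(Hordeum,Quercus)),Solenopsis),(Zea,Apis)); the answer is its 7 terminal taxa in alphabetical order.

Apis, Hordeum, Microtus, Mustela, Quercus, Solenopsis, Zea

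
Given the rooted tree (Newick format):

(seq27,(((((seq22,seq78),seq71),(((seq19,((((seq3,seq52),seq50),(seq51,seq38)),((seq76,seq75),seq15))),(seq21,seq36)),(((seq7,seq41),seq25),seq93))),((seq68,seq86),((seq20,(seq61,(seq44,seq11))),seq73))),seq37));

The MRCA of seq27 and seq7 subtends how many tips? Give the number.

The MRCA of seq27 and seq7 is the root, so the clade is the entire tree.
That clade contains 27 terminal taxa: seq11, seq15, seq19, seq20, seq21, seq22, seq25, seq27, seq3, seq36, seq37, seq38, seq41, seq44, seq50, seq51, seq52, seq61, seq68, seq7, seq71, seq73, seq75, seq76, seq78, seq86, seq93.

27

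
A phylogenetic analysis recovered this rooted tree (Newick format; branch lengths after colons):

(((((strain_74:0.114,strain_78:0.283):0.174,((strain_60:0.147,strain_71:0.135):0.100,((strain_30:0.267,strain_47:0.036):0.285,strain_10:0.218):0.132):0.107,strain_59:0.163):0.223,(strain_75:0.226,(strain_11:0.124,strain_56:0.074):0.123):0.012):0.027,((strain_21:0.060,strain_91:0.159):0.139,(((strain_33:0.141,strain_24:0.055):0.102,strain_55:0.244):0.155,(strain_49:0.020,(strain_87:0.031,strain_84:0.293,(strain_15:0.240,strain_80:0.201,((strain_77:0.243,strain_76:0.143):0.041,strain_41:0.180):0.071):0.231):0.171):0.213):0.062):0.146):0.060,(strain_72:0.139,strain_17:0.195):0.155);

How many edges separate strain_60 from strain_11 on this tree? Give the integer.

7

The MRCA of strain_60 and strain_11 is the node subtending (((strain_74,strain_78),((strain_60,strain_71),((strain_30,strain_47),strain_10)),strain_59),(strain_75,(strain_11,strain_56))).
From strain_60 up to that node: 4 branches. From strain_11 up to the same node: 3 branches. Total: 4 + 3 = 7.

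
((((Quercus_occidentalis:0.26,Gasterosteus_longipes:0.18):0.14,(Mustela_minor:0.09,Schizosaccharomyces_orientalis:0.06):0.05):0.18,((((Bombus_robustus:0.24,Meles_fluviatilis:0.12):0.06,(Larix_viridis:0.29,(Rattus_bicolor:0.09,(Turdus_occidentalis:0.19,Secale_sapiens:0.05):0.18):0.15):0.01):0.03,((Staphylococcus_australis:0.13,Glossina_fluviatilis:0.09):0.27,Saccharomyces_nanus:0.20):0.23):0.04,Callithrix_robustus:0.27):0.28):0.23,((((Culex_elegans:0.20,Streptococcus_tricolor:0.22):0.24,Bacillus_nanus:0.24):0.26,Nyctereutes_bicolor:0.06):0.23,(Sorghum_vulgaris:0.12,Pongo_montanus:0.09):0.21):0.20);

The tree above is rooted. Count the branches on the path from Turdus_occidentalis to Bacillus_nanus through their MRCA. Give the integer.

12

The MRCA of Turdus_occidentalis and Bacillus_nanus is the root of the tree.
From Turdus_occidentalis up to that node: 8 branches. From Bacillus_nanus up to the same node: 4 branches. Total: 8 + 4 = 12.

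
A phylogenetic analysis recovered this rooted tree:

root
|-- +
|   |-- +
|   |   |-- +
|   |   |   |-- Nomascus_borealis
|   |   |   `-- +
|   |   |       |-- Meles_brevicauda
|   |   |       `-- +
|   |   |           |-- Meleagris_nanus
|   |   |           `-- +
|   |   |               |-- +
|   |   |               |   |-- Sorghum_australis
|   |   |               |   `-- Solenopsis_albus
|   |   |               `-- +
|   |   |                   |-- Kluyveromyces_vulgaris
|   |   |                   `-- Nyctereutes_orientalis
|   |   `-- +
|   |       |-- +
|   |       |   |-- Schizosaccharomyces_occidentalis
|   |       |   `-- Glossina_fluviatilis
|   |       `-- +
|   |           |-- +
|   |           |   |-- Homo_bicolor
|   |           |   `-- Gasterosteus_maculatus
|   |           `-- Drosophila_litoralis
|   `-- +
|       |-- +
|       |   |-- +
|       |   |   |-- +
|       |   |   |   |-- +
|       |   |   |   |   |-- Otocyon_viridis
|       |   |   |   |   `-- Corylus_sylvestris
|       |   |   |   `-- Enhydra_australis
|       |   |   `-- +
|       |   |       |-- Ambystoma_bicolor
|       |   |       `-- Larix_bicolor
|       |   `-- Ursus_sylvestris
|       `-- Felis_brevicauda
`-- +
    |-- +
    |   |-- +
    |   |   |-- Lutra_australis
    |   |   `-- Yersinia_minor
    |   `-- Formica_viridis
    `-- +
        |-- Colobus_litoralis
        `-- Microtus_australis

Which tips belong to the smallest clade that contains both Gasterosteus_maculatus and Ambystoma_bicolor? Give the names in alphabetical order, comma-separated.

Ambystoma_bicolor, Corylus_sylvestris, Drosophila_litoralis, Enhydra_australis, Felis_brevicauda, Gasterosteus_maculatus, Glossina_fluviatilis, Homo_bicolor, Kluyveromyces_vulgaris, Larix_bicolor, Meleagris_nanus, Meles_brevicauda, Nomascus_borealis, Nyctereutes_orientalis, Otocyon_viridis, Schizosaccharomyces_occidentalis, Solenopsis_albus, Sorghum_australis, Ursus_sylvestris

Tracing Gasterosteus_maculatus: it sits inside (Homo_bicolor,Gasterosteus_maculatus).
Tracing Ambystoma_bicolor: it sits inside (Ambystoma_bicolor,Larix_bicolor).
The smallest clade enclosing both is (((Nomascus_borealis,(Meles_brevicauda,(Meleagris_nanus,((Sorghum_australis,Solenopsis_albus),(Kluyveromyces_vulgaris,Nyctereutes_orientalis))))),((Schizosaccharomyces_occidentalis,Glossina_fluviatilis),((Homo_bicolor,Gasterosteus_maculatus),Drosophila_litoralis))),(((((Otocyon_viridis,Corylus_sylvestris),Enhydra_australis),(Ambystoma_bicolor,Larix_bicolor)),Ursus_sylvestris),Felis_brevicauda)); the answer is its 19 terminal taxa in alphabetical order.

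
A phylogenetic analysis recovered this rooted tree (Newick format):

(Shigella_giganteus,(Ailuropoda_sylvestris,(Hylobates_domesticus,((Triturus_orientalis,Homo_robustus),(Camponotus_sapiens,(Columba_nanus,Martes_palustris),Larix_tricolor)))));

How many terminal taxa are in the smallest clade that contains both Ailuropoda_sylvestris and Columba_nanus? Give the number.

8

The MRCA of Ailuropoda_sylvestris and Columba_nanus is the node subtending (Ailuropoda_sylvestris,(Hylobates_domesticus,((Triturus_orientalis,Homo_robustus),(Camponotus_sapiens,(Columba_nanus,Martes_palustris),Larix_tricolor)))).
That clade contains 8 terminal taxa: Ailuropoda_sylvestris, Camponotus_sapiens, Columba_nanus, Homo_robustus, Hylobates_domesticus, Larix_tricolor, Martes_palustris, Triturus_orientalis.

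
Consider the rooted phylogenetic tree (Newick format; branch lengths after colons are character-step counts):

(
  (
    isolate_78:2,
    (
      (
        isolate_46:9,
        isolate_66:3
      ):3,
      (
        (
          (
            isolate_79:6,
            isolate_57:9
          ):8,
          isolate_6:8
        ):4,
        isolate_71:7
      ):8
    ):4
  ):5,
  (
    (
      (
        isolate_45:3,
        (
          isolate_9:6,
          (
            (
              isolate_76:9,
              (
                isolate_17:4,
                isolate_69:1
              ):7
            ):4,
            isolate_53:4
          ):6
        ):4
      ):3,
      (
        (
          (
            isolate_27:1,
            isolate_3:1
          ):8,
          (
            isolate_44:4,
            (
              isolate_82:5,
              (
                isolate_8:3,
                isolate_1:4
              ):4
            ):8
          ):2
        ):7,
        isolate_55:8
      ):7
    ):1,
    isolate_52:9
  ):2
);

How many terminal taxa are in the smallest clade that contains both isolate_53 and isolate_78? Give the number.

The MRCA of isolate_53 and isolate_78 is the root, so the clade is the entire tree.
That clade contains 21 terminal taxa: isolate_1, isolate_17, isolate_27, isolate_3, isolate_44, isolate_45, isolate_46, isolate_52, isolate_53, isolate_55, isolate_57, isolate_6, isolate_66, isolate_69, isolate_71, isolate_76, isolate_78, isolate_79, isolate_8, isolate_82, isolate_9.

21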